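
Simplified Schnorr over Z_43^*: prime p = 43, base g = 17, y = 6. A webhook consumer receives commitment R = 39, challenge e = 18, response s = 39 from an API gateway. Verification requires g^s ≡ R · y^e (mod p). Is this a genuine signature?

forged

g^s mod p:
17^2 = 289 ≡ 31
17^4 ≡ 31^2 = 961 ≡ 15
17^8 ≡ 15^2 = 225 ≡ 10
17^16 ≡ 10^2 = 100 ≡ 14
17^32 ≡ 14^2 = 196 ≡ 24
39 = 32 + 4 + 2 + 1, so 17^39 ≡ 24·15·31·17 ≡ 4 (mod 43)
R · y^e mod p:
6^2 = 36
6^4 ≡ 36^2 = 1296 ≡ 6
6^8 ≡ 6^2 = 36
6^16 ≡ 36^2 = 1296 ≡ 6
18 = 16 + 2, so 6^18 ≡ 6·36 ≡ 1 (mod 43)
39·1 = 39 ≡ 39 (mod 43)
4 ≠ 39; the check fails.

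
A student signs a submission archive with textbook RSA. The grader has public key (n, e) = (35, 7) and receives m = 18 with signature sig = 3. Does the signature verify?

sig^2 ≡ 3^2 = 9
sig^4 ≡ 9^2 = 81 ≡ 11
7 = 4 + 2 + 1, so sig^7 ≡ 11·9·3 ≡ 17 (mod 35)
17 ≠ 18, so verification fails.

does not verify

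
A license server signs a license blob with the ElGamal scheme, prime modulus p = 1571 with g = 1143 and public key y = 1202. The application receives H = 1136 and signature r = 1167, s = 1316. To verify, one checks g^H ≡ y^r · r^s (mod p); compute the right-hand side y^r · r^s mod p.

1202^2 = 1444804 ≡ 1055
1202^4 ≡ 1055^2 = 1113025 ≡ 757
1202^8 ≡ 757^2 = 573049 ≡ 1205
1202^16 ≡ 1205^2 = 1452025 ≡ 421
1202^32 ≡ 421^2 = 177241 ≡ 1289
1202^64 ≡ 1289^2 = 1661521 ≡ 974
1202^128 ≡ 974^2 = 948676 ≡ 1363
1202^256 ≡ 1363^2 = 1857769 ≡ 847
1202^512 ≡ 847^2 = 717409 ≡ 1033
1202^1024 ≡ 1033^2 = 1067089 ≡ 380
1167 = 1024 + 128 + 8 + 4 + 2 + 1, so 1202^1167 ≡ 380·1363·1205·757·1055·1202 ≡ 244 (mod 1571)
1167^2 = 1361889 ≡ 1403
1167^4 ≡ 1403^2 = 1968409 ≡ 1517
1167^8 ≡ 1517^2 = 2301289 ≡ 1345
1167^16 ≡ 1345^2 = 1809025 ≡ 804
1167^32 ≡ 804^2 = 646416 ≡ 735
1167^64 ≡ 735^2 = 540225 ≡ 1372
1167^128 ≡ 1372^2 = 1882384 ≡ 326
1167^256 ≡ 326^2 = 106276 ≡ 1019
1167^512 ≡ 1019^2 = 1038361 ≡ 1501
1167^1024 ≡ 1501^2 = 2253001 ≡ 187
1316 = 1024 + 256 + 32 + 4, so 1167^1316 ≡ 187·1019·735·1517 ≡ 1503 (mod 1571)
y^r · r^s ≡ 244·1503 = 366732 ≡ 689 (mod 1571)

689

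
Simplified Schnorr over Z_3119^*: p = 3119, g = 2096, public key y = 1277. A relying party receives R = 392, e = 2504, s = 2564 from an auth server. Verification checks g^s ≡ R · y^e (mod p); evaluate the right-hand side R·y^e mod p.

1277^2504 mod 3119 = 3013
R · y^e ≡ 392·3013 = 1181096 ≡ 2114 (mod 3119)

2114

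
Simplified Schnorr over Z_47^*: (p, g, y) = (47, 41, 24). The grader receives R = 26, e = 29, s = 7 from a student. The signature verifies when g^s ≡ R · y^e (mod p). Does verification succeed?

g^s mod p:
41^7 mod 47 = 43
R · y^e mod p:
24^29 mod 47 = 36
26·36 = 936 ≡ 43 (mod 47)
43 ≡ 43 (mod 47); signature holds.

passes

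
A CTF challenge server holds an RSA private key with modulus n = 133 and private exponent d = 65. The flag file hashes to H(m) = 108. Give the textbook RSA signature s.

40

(H(m))^2 ≡ 108^2 = 11664 ≡ 93
(H(m))^4 ≡ 93^2 = 8649 ≡ 4
(H(m))^8 ≡ 4^2 = 16
(H(m))^16 ≡ 16^2 = 256 ≡ 123
(H(m))^32 ≡ 123^2 = 15129 ≡ 100
(H(m))^64 ≡ 100^2 = 10000 ≡ 25
65 = 64 + 1, so (H(m))^65 ≡ 25·108 ≡ 40 (mod 133)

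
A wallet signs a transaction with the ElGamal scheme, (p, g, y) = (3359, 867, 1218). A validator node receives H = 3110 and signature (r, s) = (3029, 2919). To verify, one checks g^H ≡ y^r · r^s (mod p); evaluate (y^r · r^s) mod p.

1704

1218^3029 mod 3359 = 19
3029^2919 mod 3359 = 1504
y^r · r^s ≡ 19·1504 = 28576 ≡ 1704 (mod 3359)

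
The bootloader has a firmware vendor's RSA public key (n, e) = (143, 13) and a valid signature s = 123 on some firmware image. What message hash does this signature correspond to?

Squares mod 143: s^1≡123, s^2≡114, s^4≡126, s^8≡3
13 = 8 + 4 + 1, so s^13 ≡ 3·126·123 ≡ 19 (mod 143)

19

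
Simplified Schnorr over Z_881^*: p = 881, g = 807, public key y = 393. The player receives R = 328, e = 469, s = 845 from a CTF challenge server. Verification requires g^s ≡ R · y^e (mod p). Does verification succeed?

fails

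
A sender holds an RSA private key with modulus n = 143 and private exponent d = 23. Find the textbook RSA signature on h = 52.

39

h^2 ≡ 52^2 = 2704 ≡ 130
h^4 ≡ 130^2 = 16900 ≡ 26
h^8 ≡ 26^2 = 676 ≡ 104
h^16 ≡ 104^2 = 10816 ≡ 91
23 = 16 + 4 + 2 + 1, so h^23 ≡ 91·26·130·52 ≡ 39 (mod 143)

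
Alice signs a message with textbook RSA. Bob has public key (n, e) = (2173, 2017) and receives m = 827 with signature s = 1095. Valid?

s^2 ≡ 1095^2 = 1199025 ≡ 1702
s^4 ≡ 1702^2 = 2896804 ≡ 195
s^8 ≡ 195^2 = 38025 ≡ 1084
s^16 ≡ 1084^2 = 1175056 ≡ 1636
s^32 ≡ 1636^2 = 2676496 ≡ 1533
s^64 ≡ 1533^2 = 2350089 ≡ 1076
s^128 ≡ 1076^2 = 1157776 ≡ 1740
s^256 ≡ 1740^2 = 3027600 ≡ 611
s^512 ≡ 611^2 = 373321 ≡ 1738
s^1024 ≡ 1738^2 = 3020644 ≡ 174
2017 = 1024 + 512 + 256 + 128 + 64 + 32 + 1, so s^2017 ≡ 174·1738·611·1740·1076·1533·1095 ≡ 827 (mod 2173)
Since 827 equals the digest 827, verification succeeds.

yes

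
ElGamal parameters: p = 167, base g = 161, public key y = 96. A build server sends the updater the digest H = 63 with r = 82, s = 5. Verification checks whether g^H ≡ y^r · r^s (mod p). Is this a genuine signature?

genuine

Left side g^H mod p:
161^2 = 25921 ≡ 36
161^4 ≡ 36^2 = 1296 ≡ 127
161^8 ≡ 127^2 = 16129 ≡ 97
161^16 ≡ 97^2 = 9409 ≡ 57
161^32 ≡ 57^2 = 3249 ≡ 76
63 = 32 + 16 + 8 + 4 + 2 + 1, so 161^63 ≡ 76·57·97·127·36·161 ≡ 95 (mod 167)
Right side y^r · r^s mod p:
96^2 = 9216 ≡ 31
96^4 ≡ 31^2 = 961 ≡ 126
96^8 ≡ 126^2 = 15876 ≡ 11
96^16 ≡ 11^2 = 121
96^32 ≡ 121^2 = 14641 ≡ 112
96^64 ≡ 112^2 = 12544 ≡ 19
82 = 64 + 16 + 2, so 96^82 ≡ 19·121·31 ≡ 127 (mod 167)
82^2 = 6724 ≡ 44
82^4 ≡ 44^2 = 1936 ≡ 99
5 = 4 + 1, so 82^5 ≡ 99·82 ≡ 102 (mod 167)
127·102 = 12954 ≡ 95 (mod 167)
95 ≡ 95 (mod 167), so the signature is genuine.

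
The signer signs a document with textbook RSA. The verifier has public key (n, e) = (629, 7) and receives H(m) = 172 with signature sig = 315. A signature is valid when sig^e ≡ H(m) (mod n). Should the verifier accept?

accept

sig^2 ≡ 315^2 = 99225 ≡ 472
sig^4 ≡ 472^2 = 222784 ≡ 118
7 = 4 + 2 + 1, so sig^7 ≡ 118·472·315 ≡ 172 (mod 629)
sig^7 mod 629 = 172 matches H(m).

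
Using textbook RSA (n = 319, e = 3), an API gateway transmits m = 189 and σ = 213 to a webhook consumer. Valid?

no

σ^3 mod 319 = 130
The recovered value 130 does not match the digest 189.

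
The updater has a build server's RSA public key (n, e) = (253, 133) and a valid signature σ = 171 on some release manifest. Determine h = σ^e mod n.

σ^133 mod 253 = 194

194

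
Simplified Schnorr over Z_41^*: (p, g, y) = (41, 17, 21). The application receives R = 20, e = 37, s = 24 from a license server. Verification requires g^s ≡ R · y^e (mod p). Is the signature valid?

valid

g^s mod p:
Squares mod 41: 17^1≡17, 17^2≡2, 17^4≡4, 17^8≡16, 17^16≡10
24 = 16 + 8, so 17^24 ≡ 10·16 ≡ 37 (mod 41)
R · y^e mod p:
Squares mod 41: 21^1≡21, 21^2≡31, 21^4≡18, 21^8≡37, 21^16≡16, 21^32≡10
37 = 32 + 4 + 1, so 21^37 ≡ 10·18·21 ≡ 8 (mod 41)
20·8 = 160 ≡ 37 (mod 41)
37 ≡ 37 (mod 41); signature holds.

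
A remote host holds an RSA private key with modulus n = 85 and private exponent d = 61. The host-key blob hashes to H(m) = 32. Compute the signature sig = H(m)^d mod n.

2

(H(m))^2 ≡ 32^2 = 1024 ≡ 4
(H(m))^4 ≡ 4^2 = 16
(H(m))^8 ≡ 16^2 = 256 ≡ 1
(H(m))^16 ≡ 1^2 = 1
(H(m))^32 ≡ 1^2 = 1
61 = 32 + 16 + 8 + 4 + 1, so (H(m))^61 ≡ 1·1·1·16·32 ≡ 2 (mod 85)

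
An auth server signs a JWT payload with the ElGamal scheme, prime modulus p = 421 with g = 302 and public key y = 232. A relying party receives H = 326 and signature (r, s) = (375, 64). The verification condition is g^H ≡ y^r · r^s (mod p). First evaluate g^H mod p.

302^2 = 91204 ≡ 268
302^4 ≡ 268^2 = 71824 ≡ 254
302^8 ≡ 254^2 = 64516 ≡ 103
302^16 ≡ 103^2 = 10609 ≡ 84
302^32 ≡ 84^2 = 7056 ≡ 320
302^64 ≡ 320^2 = 102400 ≡ 97
302^128 ≡ 97^2 = 9409 ≡ 147
302^256 ≡ 147^2 = 21609 ≡ 138
326 = 256 + 64 + 4 + 2, so 302^326 ≡ 138·97·254·268 ≡ 234 (mod 421)

234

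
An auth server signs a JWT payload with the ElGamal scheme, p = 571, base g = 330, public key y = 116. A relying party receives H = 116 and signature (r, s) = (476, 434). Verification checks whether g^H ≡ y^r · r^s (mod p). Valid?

Left side g^H mod p:
Squares mod 571: 330^1≡330, 330^2≡410, 330^4≡226, 330^8≡257, 330^16≡384, 330^32≡138, 330^64≡201
116 = 64 + 32 + 16 + 4, so 330^116 ≡ 201·138·384·226 ≡ 215 (mod 571)
Right side y^r · r^s mod p:
Squares mod 571: 116^1≡116, 116^2≡323, 116^4≡407, 116^8≡59, 116^16≡55, 116^32≡170, 116^64≡350, 116^128≡306, 116^256≡563
476 = 256 + 128 + 64 + 16 + 8 + 4, so 116^476 ≡ 563·306·350·55·59·407 ≡ 116 (mod 571)
Squares mod 571: 476^1≡476, 476^2≡460, 476^4≡330, 476^8≡410, 476^16≡226, 476^32≡257, 476^64≡384, 476^128≡138, 476^256≡201
434 = 256 + 128 + 32 + 16 + 2, so 476^434 ≡ 201·138·257·226·460 ≡ 56 (mod 571)
116·56 = 6496 ≡ 215 (mod 571)
215 ≡ 215 (mod 571), so the signature is genuine.

yes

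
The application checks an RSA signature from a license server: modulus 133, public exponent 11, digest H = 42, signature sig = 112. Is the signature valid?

valid

sig^2 ≡ 112^2 = 12544 ≡ 42
sig^4 ≡ 42^2 = 1764 ≡ 35
sig^8 ≡ 35^2 = 1225 ≡ 28
11 = 8 + 2 + 1, so sig^11 ≡ 28·42·112 ≡ 42 (mod 133)
Since 42 equals the digest 42, verification succeeds.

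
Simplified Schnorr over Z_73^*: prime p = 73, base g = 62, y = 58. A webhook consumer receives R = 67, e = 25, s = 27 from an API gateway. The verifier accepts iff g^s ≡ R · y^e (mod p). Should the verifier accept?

g^s mod p:
Squares mod 73: 62^1≡62, 62^2≡48, 62^4≡41, 62^8≡2, 62^16≡4
27 = 16 + 8 + 2 + 1, so 62^27 ≡ 4·2·48·62 ≡ 10 (mod 73)
R · y^e mod p:
Squares mod 73: 58^1≡58, 58^2≡6, 58^4≡36, 58^8≡55, 58^16≡32
25 = 16 + 8 + 1, so 58^25 ≡ 32·55·58 ≡ 26 (mod 73)
67·26 = 1742 ≡ 63 (mod 73)
10 ≠ 63; the check fails.

reject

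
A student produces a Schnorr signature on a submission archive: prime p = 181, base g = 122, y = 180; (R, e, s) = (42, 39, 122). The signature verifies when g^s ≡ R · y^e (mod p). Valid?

no

g^s mod p:
Squares mod 181: 122^1≡122, 122^2≡42, 122^4≡135, 122^8≡125, 122^16≡59, 122^32≡42, 122^64≡135
122 = 64 + 32 + 16 + 8 + 2, so 122^122 ≡ 135·42·59·125·42 ≡ 42 (mod 181)
R · y^e mod p:
Squares mod 181: 180^1≡180, 180^2≡1, 180^4≡1, 180^8≡1, 180^16≡1, 180^32≡1
39 = 32 + 4 + 2 + 1, so 180^39 ≡ 1·1·1·180 ≡ 180 (mod 181)
42·180 = 7560 ≡ 139 (mod 181)
42 ≠ 139; the check fails.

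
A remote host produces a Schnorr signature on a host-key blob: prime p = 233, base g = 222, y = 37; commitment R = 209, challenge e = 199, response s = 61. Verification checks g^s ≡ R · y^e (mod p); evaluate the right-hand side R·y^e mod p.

95

37^199 mod 233 = 64
R · y^e ≡ 209·64 = 13376 ≡ 95 (mod 233)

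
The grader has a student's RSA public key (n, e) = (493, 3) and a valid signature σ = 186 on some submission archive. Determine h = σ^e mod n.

σ^3 mod 493 = 220

220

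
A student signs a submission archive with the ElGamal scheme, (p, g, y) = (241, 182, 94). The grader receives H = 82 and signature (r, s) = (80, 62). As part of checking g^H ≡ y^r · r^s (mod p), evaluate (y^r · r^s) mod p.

159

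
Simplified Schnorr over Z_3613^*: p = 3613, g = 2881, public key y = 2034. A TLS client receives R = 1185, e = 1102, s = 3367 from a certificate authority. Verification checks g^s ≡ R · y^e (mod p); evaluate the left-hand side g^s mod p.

2414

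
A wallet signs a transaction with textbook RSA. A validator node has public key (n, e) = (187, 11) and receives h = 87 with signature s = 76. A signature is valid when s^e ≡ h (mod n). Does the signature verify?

s^2 ≡ 76^2 = 5776 ≡ 166
s^4 ≡ 166^2 = 27556 ≡ 67
s^8 ≡ 67^2 = 4489 ≡ 1
11 = 8 + 2 + 1, so s^11 ≡ 1·166·76 ≡ 87 (mod 187)
Since 87 equals the digest 87, verification succeeds.

verifies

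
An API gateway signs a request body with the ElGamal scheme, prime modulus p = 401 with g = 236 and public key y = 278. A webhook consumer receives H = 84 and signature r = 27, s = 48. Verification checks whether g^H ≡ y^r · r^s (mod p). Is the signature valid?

Left side g^H mod p:
236^2 = 55696 ≡ 358
236^4 ≡ 358^2 = 128164 ≡ 245
236^8 ≡ 245^2 = 60025 ≡ 276
236^16 ≡ 276^2 = 76176 ≡ 387
236^32 ≡ 387^2 = 149769 ≡ 196
236^64 ≡ 196^2 = 38416 ≡ 321
84 = 64 + 16 + 4, so 236^84 ≡ 321·387·245 ≡ 116 (mod 401)
Right side y^r · r^s mod p:
278^2 = 77284 ≡ 292
278^4 ≡ 292^2 = 85264 ≡ 252
278^8 ≡ 252^2 = 63504 ≡ 146
278^16 ≡ 146^2 = 21316 ≡ 63
27 = 16 + 8 + 2 + 1, so 278^27 ≡ 63·146·292·278 ≡ 61 (mod 401)
27^2 = 729 ≡ 328
27^4 ≡ 328^2 = 107584 ≡ 116
27^8 ≡ 116^2 = 13456 ≡ 223
27^16 ≡ 223^2 = 49729 ≡ 5
27^32 ≡ 5^2 = 25
48 = 32 + 16, so 27^48 ≡ 25·5 ≡ 125 (mod 401)
61·125 = 7625 ≡ 6 (mod 401)
116 ≠ 6, so verification fails.

invalid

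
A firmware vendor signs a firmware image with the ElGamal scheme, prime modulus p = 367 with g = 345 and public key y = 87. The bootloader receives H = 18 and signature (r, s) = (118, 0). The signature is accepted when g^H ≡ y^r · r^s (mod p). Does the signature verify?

Left side g^H mod p:
345^18 mod 367 = 211
Right side y^r · r^s mod p:
87^118 mod 367 = 211
118^0 mod 367 = 1
211·1 = 211 ≡ 211 (mod 367)
211 ≡ 211 (mod 367), so the signature is genuine.

verifies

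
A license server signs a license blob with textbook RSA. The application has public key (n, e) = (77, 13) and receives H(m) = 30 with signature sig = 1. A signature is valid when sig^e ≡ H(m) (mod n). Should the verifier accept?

reject

sig^2 ≡ 1^2 = 1
sig^4 ≡ 1^2 = 1
sig^8 ≡ 1^2 = 1
13 = 8 + 4 + 1, so sig^13 ≡ 1·1·1 ≡ 1 (mod 77)
1 ≠ 30, so verification fails.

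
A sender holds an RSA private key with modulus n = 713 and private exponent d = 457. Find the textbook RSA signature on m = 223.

m^457 mod 713 = 533

533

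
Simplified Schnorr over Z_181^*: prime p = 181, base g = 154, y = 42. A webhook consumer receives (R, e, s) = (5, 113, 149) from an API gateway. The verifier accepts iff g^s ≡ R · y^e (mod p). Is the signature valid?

invalid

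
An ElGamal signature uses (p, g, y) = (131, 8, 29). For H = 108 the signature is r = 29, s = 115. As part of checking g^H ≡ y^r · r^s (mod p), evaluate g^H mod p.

65

8^108 mod 131 = 65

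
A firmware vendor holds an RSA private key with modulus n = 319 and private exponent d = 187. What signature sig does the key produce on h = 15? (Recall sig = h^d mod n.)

Squares mod 319: h^1≡15, h^2≡225, h^4≡223, h^8≡284, h^16≡268, h^32≡49, h^64≡168, h^128≡152
187 = 128 + 32 + 16 + 8 + 2 + 1, so h^187 ≡ 152·49·268·284·225·15 ≡ 280 (mod 319)

280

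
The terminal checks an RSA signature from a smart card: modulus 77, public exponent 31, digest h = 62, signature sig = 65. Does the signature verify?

sig^2 ≡ 65^2 = 4225 ≡ 67
sig^4 ≡ 67^2 = 4489 ≡ 23
sig^8 ≡ 23^2 = 529 ≡ 67
sig^16 ≡ 67^2 = 4489 ≡ 23
31 = 16 + 8 + 4 + 2 + 1, so sig^31 ≡ 23·67·23·67·65 ≡ 65 (mod 77)
The recovered value 65 does not match the digest 62.

does not verify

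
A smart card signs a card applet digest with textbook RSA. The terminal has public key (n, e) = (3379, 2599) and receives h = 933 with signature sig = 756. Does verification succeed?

Squares mod 3379: sig^1≡756, sig^2≡485, sig^4≡2074, sig^8≡9, sig^16≡81, sig^32≡3182, sig^64≡1640, sig^128≡3295, sig^256≡298, sig^512≡950, sig^1024≡307, sig^2048≡3016
2599 = 2048 + 512 + 32 + 4 + 2 + 1, so sig^2599 ≡ 3016·950·3182·2074·485·756 ≡ 933 (mod 3379)
sig^2599 mod 3379 = 933 matches h.

passes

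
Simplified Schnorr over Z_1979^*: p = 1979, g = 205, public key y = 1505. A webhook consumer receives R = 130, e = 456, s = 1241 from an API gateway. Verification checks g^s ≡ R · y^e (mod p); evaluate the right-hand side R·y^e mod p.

1505^2 = 2265025 ≡ 1049
1505^4 ≡ 1049^2 = 1100401 ≡ 77
1505^8 ≡ 77^2 = 5929 ≡ 1971
1505^16 ≡ 1971^2 = 3884841 ≡ 64
1505^32 ≡ 64^2 = 4096 ≡ 138
1505^64 ≡ 138^2 = 19044 ≡ 1233
1505^128 ≡ 1233^2 = 1520289 ≡ 417
1505^256 ≡ 417^2 = 173889 ≡ 1716
456 = 256 + 128 + 64 + 8, so 1505^456 ≡ 1716·417·1233·1971 ≡ 121 (mod 1979)
R · y^e ≡ 130·121 = 15730 ≡ 1877 (mod 1979)

1877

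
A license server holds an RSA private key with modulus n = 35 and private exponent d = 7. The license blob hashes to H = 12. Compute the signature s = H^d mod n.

33

H^2 ≡ 12^2 = 144 ≡ 4
H^4 ≡ 4^2 = 16
7 = 4 + 2 + 1, so H^7 ≡ 16·4·12 ≡ 33 (mod 35)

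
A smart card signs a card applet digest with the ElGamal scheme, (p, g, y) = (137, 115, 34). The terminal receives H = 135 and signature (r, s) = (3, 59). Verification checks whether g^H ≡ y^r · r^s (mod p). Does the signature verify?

Left side g^H mod p:
115^2 = 13225 ≡ 73
115^4 ≡ 73^2 = 5329 ≡ 123
115^8 ≡ 123^2 = 15129 ≡ 59
115^16 ≡ 59^2 = 3481 ≡ 56
115^32 ≡ 56^2 = 3136 ≡ 122
115^64 ≡ 122^2 = 14884 ≡ 88
115^128 ≡ 88^2 = 7744 ≡ 72
135 = 128 + 4 + 2 + 1, so 115^135 ≡ 72·123·73·115 ≡ 56 (mod 137)
Right side y^r · r^s mod p:
34^2 = 1156 ≡ 60
3 = 2 + 1, so 34^3 ≡ 60·34 ≡ 122 (mod 137)
3^2 = 9
3^4 ≡ 9^2 = 81
3^8 ≡ 81^2 = 6561 ≡ 122
3^16 ≡ 122^2 = 14884 ≡ 88
3^32 ≡ 88^2 = 7744 ≡ 72
59 = 32 + 16 + 8 + 2 + 1, so 3^59 ≡ 72·88·122·9·3 ≡ 67 (mod 137)
122·67 = 8174 ≡ 91 (mod 137)
56 ≠ 91, so verification fails.

does not verify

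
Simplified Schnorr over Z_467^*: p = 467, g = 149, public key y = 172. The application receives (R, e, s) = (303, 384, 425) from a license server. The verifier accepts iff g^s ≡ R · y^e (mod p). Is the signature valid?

invalid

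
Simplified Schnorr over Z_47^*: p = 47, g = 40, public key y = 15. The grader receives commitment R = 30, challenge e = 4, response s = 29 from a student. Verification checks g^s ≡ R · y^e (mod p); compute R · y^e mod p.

Squares mod 47: 15^1≡15, 15^2≡37, 15^4≡6
15^4 ≡ 6 (mod 47)
R · y^e ≡ 30·6 = 180 ≡ 39 (mod 47)

39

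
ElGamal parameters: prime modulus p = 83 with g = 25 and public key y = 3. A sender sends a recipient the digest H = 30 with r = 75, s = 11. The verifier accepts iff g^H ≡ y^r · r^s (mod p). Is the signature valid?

valid

Left side g^H mod p:
Squares mod 83: 25^1≡25, 25^2≡44, 25^4≡27, 25^8≡65, 25^16≡75
30 = 16 + 8 + 4 + 2, so 25^30 ≡ 75·65·27·44 ≡ 9 (mod 83)
Right side y^r · r^s mod p:
Squares mod 83: 3^1≡3, 3^2≡9, 3^4≡81, 3^8≡4, 3^16≡16, 3^32≡7, 3^64≡49
75 = 64 + 8 + 2 + 1, so 3^75 ≡ 49·4·9·3 ≡ 63 (mod 83)
Squares mod 83: 75^1≡75, 75^2≡64, 75^4≡29, 75^8≡11
11 = 8 + 2 + 1, so 75^11 ≡ 11·64·75 ≡ 12 (mod 83)
63·12 = 756 ≡ 9 (mod 83)
9 ≡ 9 (mod 83), so the signature is genuine.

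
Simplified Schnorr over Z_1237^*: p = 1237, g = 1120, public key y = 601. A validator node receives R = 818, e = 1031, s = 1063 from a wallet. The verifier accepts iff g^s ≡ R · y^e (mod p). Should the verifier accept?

reject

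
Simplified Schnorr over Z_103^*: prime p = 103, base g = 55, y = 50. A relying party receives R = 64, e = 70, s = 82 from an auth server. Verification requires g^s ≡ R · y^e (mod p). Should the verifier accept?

g^s mod p:
55^2 = 3025 ≡ 38
55^4 ≡ 38^2 = 1444 ≡ 2
55^8 ≡ 2^2 = 4
55^16 ≡ 4^2 = 16
55^32 ≡ 16^2 = 256 ≡ 50
55^64 ≡ 50^2 = 2500 ≡ 28
82 = 64 + 16 + 2, so 55^82 ≡ 28·16·38 ≡ 29 (mod 103)
R · y^e mod p:
50^2 = 2500 ≡ 28
50^4 ≡ 28^2 = 784 ≡ 63
50^8 ≡ 63^2 = 3969 ≡ 55
50^16 ≡ 55^2 = 3025 ≡ 38
50^32 ≡ 38^2 = 1444 ≡ 2
50^64 ≡ 2^2 = 4
70 = 64 + 4 + 2, so 50^70 ≡ 4·63·28 ≡ 52 (mod 103)
64·52 = 3328 ≡ 32 (mod 103)
29 ≠ 32; the check fails.

reject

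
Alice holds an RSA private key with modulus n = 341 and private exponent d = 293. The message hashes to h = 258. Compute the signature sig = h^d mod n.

169

h^2 ≡ 258^2 = 66564 ≡ 69
h^4 ≡ 69^2 = 4761 ≡ 328
h^8 ≡ 328^2 = 107584 ≡ 169
h^16 ≡ 169^2 = 28561 ≡ 258
h^32 ≡ 258^2 = 66564 ≡ 69
h^64 ≡ 69^2 = 4761 ≡ 328
h^128 ≡ 328^2 = 107584 ≡ 169
h^256 ≡ 169^2 = 28561 ≡ 258
293 = 256 + 32 + 4 + 1, so h^293 ≡ 258·69·328·258 ≡ 169 (mod 341)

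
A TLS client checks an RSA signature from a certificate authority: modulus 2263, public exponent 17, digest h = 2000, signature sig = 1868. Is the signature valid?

sig^2 ≡ 1868^2 = 3489424 ≡ 2141
sig^4 ≡ 2141^2 = 4583881 ≡ 1306
sig^8 ≡ 1306^2 = 1705636 ≡ 1597
sig^16 ≡ 1597^2 = 2550409 ≡ 8
17 = 16 + 1, so sig^17 ≡ 8·1868 ≡ 1366 (mod 2263)
1366 ≠ 2000, so verification fails.

invalid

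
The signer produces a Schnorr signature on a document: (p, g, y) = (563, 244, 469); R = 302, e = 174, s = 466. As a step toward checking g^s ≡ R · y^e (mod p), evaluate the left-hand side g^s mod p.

244^2 = 59536 ≡ 421
244^4 ≡ 421^2 = 177241 ≡ 459
244^8 ≡ 459^2 = 210681 ≡ 119
244^16 ≡ 119^2 = 14161 ≡ 86
244^32 ≡ 86^2 = 7396 ≡ 77
244^64 ≡ 77^2 = 5929 ≡ 299
244^128 ≡ 299^2 = 89401 ≡ 447
244^256 ≡ 447^2 = 199809 ≡ 507
466 = 256 + 128 + 64 + 16 + 2, so 244^466 ≡ 507·447·299·86·421 ≡ 441 (mod 563)

441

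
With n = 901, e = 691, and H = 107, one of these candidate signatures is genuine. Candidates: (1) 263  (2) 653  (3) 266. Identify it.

3

Candidate 1: Squares mod 901: 263^1≡263, 263^2≡693, 263^4≡16, 263^8≡256, 263^16≡664, 263^32≡307, 263^64≡545, 263^128≡596, 263^256≡222, 263^512≡630; 691 = 512 + 128 + 32 + 16 + 2 + 1, so 263^691 ≡ 630·596·307·664·693·263 ≡ 410 (mod 901)
Candidate 2: Squares mod 901: 653^1≡653, 653^2≡236, 653^4≡735, 653^8≡526, 653^16≡69, 653^32≡256, 653^64≡664, 653^128≡307, 653^256≡545, 653^512≡596; 691 = 512 + 128 + 32 + 16 + 2 + 1, so 653^691 ≡ 596·307·256·69·236·653 ≡ 241 (mod 901)
Candidate 3: Squares mod 901: 266^1≡266, 266^2≡478, 266^4≡531, 266^8≡849, 266^16≡1, 266^32≡1, 266^64≡1, 266^128≡1, 266^256≡1, 266^512≡1; 691 = 512 + 128 + 32 + 16 + 2 + 1, so 266^691 ≡ 1·1·1·1·478·266 ≡ 107 (mod 901)
  → matches H = 107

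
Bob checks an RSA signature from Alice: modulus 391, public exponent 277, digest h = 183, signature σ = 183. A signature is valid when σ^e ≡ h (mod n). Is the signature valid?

valid

Squares mod 391: σ^1≡183, σ^2≡254, σ^4≡1, σ^8≡1, σ^16≡1, σ^32≡1, σ^64≡1, σ^128≡1, σ^256≡1
277 = 256 + 16 + 4 + 1, so σ^277 ≡ 1·1·1·183 ≡ 183 (mod 391)
σ^277 mod 391 = 183 matches h.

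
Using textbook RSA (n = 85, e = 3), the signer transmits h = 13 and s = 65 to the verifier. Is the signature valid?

Squares mod 85: s^1≡65, s^2≡60
3 = 2 + 1, so s^3 ≡ 60·65 ≡ 75 (mod 85)
75 ≠ 13, so verification fails.

invalid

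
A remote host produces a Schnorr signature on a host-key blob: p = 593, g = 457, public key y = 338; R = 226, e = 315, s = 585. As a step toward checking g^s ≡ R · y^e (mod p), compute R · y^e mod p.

163

Squares mod 593: 338^1≡338, 338^2≡388, 338^4≡515, 338^8≡154, 338^16≡589, 338^32≡16, 338^64≡256, 338^128≡306, 338^256≡535
315 = 256 + 32 + 16 + 8 + 2 + 1, so 338^315 ≡ 535·16·589·154·388·338 ≡ 229 (mod 593)
R · y^e ≡ 226·229 = 51754 ≡ 163 (mod 593)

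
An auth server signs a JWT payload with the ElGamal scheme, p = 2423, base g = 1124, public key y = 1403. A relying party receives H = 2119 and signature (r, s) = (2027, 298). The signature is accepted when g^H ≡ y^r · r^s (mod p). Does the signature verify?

verifies

Left side g^H mod p:
1124^2 = 1263376 ≡ 993
1124^4 ≡ 993^2 = 986049 ≡ 2311
1124^8 ≡ 2311^2 = 5340721 ≡ 429
1124^16 ≡ 429^2 = 184041 ≡ 2316
1124^32 ≡ 2316^2 = 5363856 ≡ 1757
1124^64 ≡ 1757^2 = 3087049 ≡ 147
1124^128 ≡ 147^2 = 21609 ≡ 2225
1124^256 ≡ 2225^2 = 4950625 ≡ 436
1124^512 ≡ 436^2 = 190096 ≡ 1102
1124^1024 ≡ 1102^2 = 1214404 ≡ 481
1124^2048 ≡ 481^2 = 231361 ≡ 1176
2119 = 2048 + 64 + 4 + 2 + 1, so 1124^2119 ≡ 1176·147·2311·993·1124 ≡ 2034 (mod 2423)
Right side y^r · r^s mod p:
1403^2 = 1968409 ≡ 933
1403^4 ≡ 933^2 = 870489 ≡ 632
1403^8 ≡ 632^2 = 399424 ≡ 2052
1403^16 ≡ 2052^2 = 4210704 ≡ 1953
1403^32 ≡ 1953^2 = 3814209 ≡ 407
1403^64 ≡ 407^2 = 165649 ≡ 885
1403^128 ≡ 885^2 = 783225 ≡ 596
1403^256 ≡ 596^2 = 355216 ≡ 1458
1403^512 ≡ 1458^2 = 2125764 ≡ 793
1403^1024 ≡ 793^2 = 628849 ≡ 1292
2027 = 1024 + 512 + 256 + 128 + 64 + 32 + 8 + 2 + 1, so 1403^2027 ≡ 1292·793·1458·596·885·407·2052·933·1403 ≡ 415 (mod 2423)
2027^2 = 4108729 ≡ 1744
2027^4 ≡ 1744^2 = 3041536 ≡ 671
2027^8 ≡ 671^2 = 450241 ≡ 1986
2027^16 ≡ 1986^2 = 3944196 ≡ 1975
2027^32 ≡ 1975^2 = 3900625 ≡ 2018
2027^64 ≡ 2018^2 = 4072324 ≡ 1684
2027^128 ≡ 1684^2 = 2835856 ≡ 946
2027^256 ≡ 946^2 = 894916 ≡ 829
298 = 256 + 32 + 8 + 2, so 2027^298 ≡ 829·2018·1986·1744 ≡ 2352 (mod 2423)
415·2352 = 976080 ≡ 2034 (mod 2423)
2034 ≡ 2034 (mod 2423), so the signature is genuine.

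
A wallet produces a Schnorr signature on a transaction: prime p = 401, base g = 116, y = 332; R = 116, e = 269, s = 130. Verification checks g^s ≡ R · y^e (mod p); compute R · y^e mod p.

29

Squares mod 401: 332^1≡332, 332^2≡350, 332^4≡195, 332^8≡331, 332^16≡88, 332^32≡125, 332^64≡387, 332^128≡196, 332^256≡321
269 = 256 + 8 + 4 + 1, so 332^269 ≡ 321·331·195·332 ≡ 301 (mod 401)
R · y^e ≡ 116·301 = 34916 ≡ 29 (mod 401)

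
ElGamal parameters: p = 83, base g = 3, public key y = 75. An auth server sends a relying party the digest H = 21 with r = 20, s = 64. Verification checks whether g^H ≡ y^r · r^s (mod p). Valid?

no

Left side g^H mod p:
3^2 = 9
3^4 ≡ 9^2 = 81
3^8 ≡ 81^2 = 6561 ≡ 4
3^16 ≡ 4^2 = 16
21 = 16 + 4 + 1, so 3^21 ≡ 16·81·3 ≡ 70 (mod 83)
Right side y^r · r^s mod p:
75^2 = 5625 ≡ 64
75^4 ≡ 64^2 = 4096 ≡ 29
75^8 ≡ 29^2 = 841 ≡ 11
75^16 ≡ 11^2 = 121 ≡ 38
20 = 16 + 4, so 75^20 ≡ 38·29 ≡ 23 (mod 83)
20^2 = 400 ≡ 68
20^4 ≡ 68^2 = 4624 ≡ 59
20^8 ≡ 59^2 = 3481 ≡ 78
20^16 ≡ 78^2 = 6084 ≡ 25
20^32 ≡ 25^2 = 625 ≡ 44
20^64 ≡ 44^2 = 1936 ≡ 27
23·27 = 621 ≡ 40 (mod 83)
70 ≠ 40, so verification fails.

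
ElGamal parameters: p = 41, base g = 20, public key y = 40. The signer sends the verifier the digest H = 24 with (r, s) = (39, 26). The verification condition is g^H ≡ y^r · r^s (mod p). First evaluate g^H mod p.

20^2 = 400 ≡ 31
20^4 ≡ 31^2 = 961 ≡ 18
20^8 ≡ 18^2 = 324 ≡ 37
20^16 ≡ 37^2 = 1369 ≡ 16
24 = 16 + 8, so 20^24 ≡ 16·37 ≡ 18 (mod 41)

18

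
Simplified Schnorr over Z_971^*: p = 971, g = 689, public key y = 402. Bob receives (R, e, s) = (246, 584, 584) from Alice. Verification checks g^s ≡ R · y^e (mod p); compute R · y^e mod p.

873

Squares mod 971: 402^1≡402, 402^2≡418, 402^4≡915, 402^8≡223, 402^16≡208, 402^32≡540, 402^64≡300, 402^128≡668, 402^256≡535, 402^512≡751
584 = 512 + 64 + 8, so 402^584 ≡ 751·300·223 ≡ 418 (mod 971)
R · y^e ≡ 246·418 = 102828 ≡ 873 (mod 971)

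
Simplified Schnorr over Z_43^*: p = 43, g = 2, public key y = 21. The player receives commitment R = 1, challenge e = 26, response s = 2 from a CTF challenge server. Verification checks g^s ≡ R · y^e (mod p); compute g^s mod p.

2^2 = 4

4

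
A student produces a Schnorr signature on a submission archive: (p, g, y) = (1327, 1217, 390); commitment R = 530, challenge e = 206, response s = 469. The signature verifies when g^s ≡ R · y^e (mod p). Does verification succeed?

passes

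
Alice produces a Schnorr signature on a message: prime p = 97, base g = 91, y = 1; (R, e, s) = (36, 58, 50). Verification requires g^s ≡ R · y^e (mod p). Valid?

yes

g^s mod p:
91^2 = 8281 ≡ 36
91^4 ≡ 36^2 = 1296 ≡ 35
91^8 ≡ 35^2 = 1225 ≡ 61
91^16 ≡ 61^2 = 3721 ≡ 35
91^32 ≡ 35^2 = 1225 ≡ 61
50 = 32 + 16 + 2, so 91^50 ≡ 61·35·36 ≡ 36 (mod 97)
R · y^e mod p:
1^2 = 1
1^4 ≡ 1^2 = 1
1^8 ≡ 1^2 = 1
1^16 ≡ 1^2 = 1
1^32 ≡ 1^2 = 1
58 = 32 + 16 + 8 + 2, so 1^58 ≡ 1·1·1·1 ≡ 1 (mod 97)
36·1 = 36 ≡ 36 (mod 97)
36 ≡ 36 (mod 97); signature holds.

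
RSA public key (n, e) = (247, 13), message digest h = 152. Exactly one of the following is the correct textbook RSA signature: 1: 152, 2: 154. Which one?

1

Candidate 1: 152^13 mod 247 = 152
  → matches h = 152
Candidate 2: 154^13 mod 247 = 193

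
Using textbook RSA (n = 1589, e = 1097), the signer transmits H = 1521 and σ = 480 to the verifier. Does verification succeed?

passes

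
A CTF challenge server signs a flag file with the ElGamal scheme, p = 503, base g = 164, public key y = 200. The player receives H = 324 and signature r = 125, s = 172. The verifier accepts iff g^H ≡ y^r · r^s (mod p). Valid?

yes

Left side g^H mod p:
Squares mod 503: 164^1≡164, 164^2≡237, 164^4≡336, 164^8≡224, 164^16≡379, 164^32≡286, 164^64≡310, 164^128≡27, 164^256≡226
324 = 256 + 64 + 4, so 164^324 ≡ 226·310·336 ≡ 263 (mod 503)
Right side y^r · r^s mod p:
Squares mod 503: 200^1≡200, 200^2≡263, 200^4≡258, 200^8≡168, 200^16≡56, 200^32≡118, 200^64≡343
125 = 64 + 32 + 16 + 8 + 4 + 1, so 200^125 ≡ 343·118·56·168·258·200 ≡ 33 (mod 503)
Squares mod 503: 125^1≡125, 125^2≡32, 125^4≡18, 125^8≡324, 125^16≡352, 125^32≡166, 125^64≡394, 125^128≡312
172 = 128 + 32 + 8 + 4, so 125^172 ≡ 312·166·324·18 ≡ 450 (mod 503)
33·450 = 14850 ≡ 263 (mod 503)
263 ≡ 263 (mod 503), so the signature is genuine.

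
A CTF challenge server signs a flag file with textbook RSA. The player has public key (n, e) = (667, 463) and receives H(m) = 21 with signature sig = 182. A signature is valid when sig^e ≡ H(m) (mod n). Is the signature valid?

valid

sig^2 ≡ 182^2 = 33124 ≡ 441
sig^4 ≡ 441^2 = 194481 ≡ 384
sig^8 ≡ 384^2 = 147456 ≡ 49
sig^16 ≡ 49^2 = 2401 ≡ 400
sig^32 ≡ 400^2 = 160000 ≡ 587
sig^64 ≡ 587^2 = 344569 ≡ 397
sig^128 ≡ 397^2 = 157609 ≡ 197
sig^256 ≡ 197^2 = 38809 ≡ 123
463 = 256 + 128 + 64 + 8 + 4 + 2 + 1, so sig^463 ≡ 123·197·397·49·384·441·182 ≡ 21 (mod 667)
21 = H(m), so the signature checks out.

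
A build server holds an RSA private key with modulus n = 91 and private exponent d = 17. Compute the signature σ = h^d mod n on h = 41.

6

h^2 ≡ 41^2 = 1681 ≡ 43
h^4 ≡ 43^2 = 1849 ≡ 29
h^8 ≡ 29^2 = 841 ≡ 22
h^16 ≡ 22^2 = 484 ≡ 29
17 = 16 + 1, so h^17 ≡ 29·41 ≡ 6 (mod 91)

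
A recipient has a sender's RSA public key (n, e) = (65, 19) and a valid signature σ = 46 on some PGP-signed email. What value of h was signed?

σ^2 ≡ 46^2 = 2116 ≡ 36
σ^4 ≡ 36^2 = 1296 ≡ 61
σ^8 ≡ 61^2 = 3721 ≡ 16
σ^16 ≡ 16^2 = 256 ≡ 61
19 = 16 + 2 + 1, so σ^19 ≡ 61·36·46 ≡ 6 (mod 65)

6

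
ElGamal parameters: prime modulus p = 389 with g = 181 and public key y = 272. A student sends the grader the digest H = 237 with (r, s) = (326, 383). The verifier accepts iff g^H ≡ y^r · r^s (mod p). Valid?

no

Left side g^H mod p:
Squares mod 389: 181^1≡181, 181^2≡85, 181^4≡223, 181^8≡326, 181^16≡79, 181^32≡17, 181^64≡289, 181^128≡275
237 = 128 + 64 + 32 + 8 + 4 + 1, so 181^237 ≡ 275·289·17·326·223·181 ≡ 316 (mod 389)
Right side y^r · r^s mod p:
Squares mod 389: 272^1≡272, 272^2≡74, 272^4≡30, 272^8≡122, 272^16≡102, 272^32≡290, 272^64≡76, 272^128≡330, 272^256≡369
326 = 256 + 64 + 4 + 2, so 272^326 ≡ 369·76·30·74 ≡ 175 (mod 389)
Squares mod 389: 326^1≡326, 326^2≡79, 326^4≡17, 326^8≡289, 326^16≡275, 326^32≡159, 326^64≡385, 326^128≡16, 326^256≡256
383 = 256 + 64 + 32 + 16 + 8 + 4 + 2 + 1, so 326^383 ≡ 256·385·159·275·289·17·79·326 ≡ 77 (mod 389)
175·77 = 13475 ≡ 249 (mod 389)
316 ≠ 249, so verification fails.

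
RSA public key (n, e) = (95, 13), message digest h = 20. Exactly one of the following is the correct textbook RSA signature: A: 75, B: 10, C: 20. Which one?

C

Candidate A: Squares mod 95: 75^1≡75, 75^2≡20, 75^4≡20, 75^8≡20; 13 = 8 + 4 + 1, so 75^13 ≡ 20·20·75 ≡ 75 (mod 95)
Candidate B: Squares mod 95: 10^1≡10, 10^2≡5, 10^4≡25, 10^8≡55; 13 = 8 + 4 + 1, so 10^13 ≡ 55·25·10 ≡ 70 (mod 95)
Candidate C: Squares mod 95: 20^1≡20, 20^2≡20, 20^4≡20, 20^8≡20; 13 = 8 + 4 + 1, so 20^13 ≡ 20·20·20 ≡ 20 (mod 95)
  → matches h = 20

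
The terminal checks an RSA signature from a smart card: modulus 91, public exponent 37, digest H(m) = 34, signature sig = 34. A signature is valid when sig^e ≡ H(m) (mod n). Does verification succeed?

sig^2 ≡ 34^2 = 1156 ≡ 64
sig^4 ≡ 64^2 = 4096 ≡ 1
sig^8 ≡ 1^2 = 1
sig^16 ≡ 1^2 = 1
sig^32 ≡ 1^2 = 1
37 = 32 + 4 + 1, so sig^37 ≡ 1·1·34 ≡ 34 (mod 91)
Since 34 equals the digest 34, verification succeeds.

passes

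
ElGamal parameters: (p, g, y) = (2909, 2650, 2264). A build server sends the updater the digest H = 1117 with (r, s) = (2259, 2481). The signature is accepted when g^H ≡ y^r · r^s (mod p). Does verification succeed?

fails

Left side g^H mod p:
Squares mod 2909: 2650^1≡2650, 2650^2≡174, 2650^4≡1186, 2650^8≡1549, 2650^16≡2385, 2650^32≡1130, 2650^64≡2758, 2650^128≡2438, 2650^256≡757, 2650^512≡2885, 2650^1024≡576
1117 = 1024 + 64 + 16 + 8 + 4 + 1, so 2650^1117 ≡ 576·2758·2385·1549·1186·2650 ≡ 768 (mod 2909)
Right side y^r · r^s mod p:
Squares mod 2909: 2264^1≡2264, 2264^2≡38, 2264^4≡1444, 2264^8≡2292, 2264^16≡2519, 2264^32≡832, 2264^64≡2791, 2264^128≡2288, 2264^256≡1653, 2264^512≡858, 2264^1024≡187, 2264^2048≡61
2259 = 2048 + 128 + 64 + 16 + 2 + 1, so 2264^2259 ≡ 61·2288·2791·2519·38·2264 ≡ 2589 (mod 2909)
Squares mod 2909: 2259^1≡2259, 2259^2≡695, 2259^4≡131, 2259^8≡2616, 2259^16≡1488, 2259^32≡395, 2259^64≡1848, 2259^128≡2847, 2259^256≡935, 2259^512≡1525, 2259^1024≡1334, 2259^2048≡2157
2481 = 2048 + 256 + 128 + 32 + 16 + 1, so 2259^2481 ≡ 2157·935·2847·395·1488·2259 ≡ 242 (mod 2909)
2589·242 = 626538 ≡ 1103 (mod 2909)
768 ≠ 1103, so verification fails.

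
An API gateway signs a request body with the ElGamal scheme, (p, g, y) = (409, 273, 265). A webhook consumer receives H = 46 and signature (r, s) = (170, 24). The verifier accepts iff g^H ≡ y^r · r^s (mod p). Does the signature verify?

does not verify

Left side g^H mod p:
273^46 mod 409 = 393
Right side y^r · r^s mod p:
265^170 mod 409 = 355
170^24 mod 409 = 345
355·345 = 122475 ≡ 184 (mod 409)
393 ≠ 184, so verification fails.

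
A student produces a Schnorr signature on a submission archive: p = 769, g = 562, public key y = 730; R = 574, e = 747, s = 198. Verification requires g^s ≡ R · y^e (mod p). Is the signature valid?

invalid

g^s mod p:
Squares mod 769: 562^1≡562, 562^2≡554, 562^4≡85, 562^8≡304, 562^16≡136, 562^32≡40, 562^64≡62, 562^128≡768
198 = 128 + 64 + 4 + 2, so 562^198 ≡ 768·62·85·554 ≡ 313 (mod 769)
R · y^e mod p:
Squares mod 769: 730^1≡730, 730^2≡752, 730^4≡289, 730^8≡469, 730^16≡27, 730^32≡729, 730^64≡62, 730^128≡768, 730^256≡1, 730^512≡1
747 = 512 + 128 + 64 + 32 + 8 + 2 + 1, so 730^747 ≡ 1·768·62·729·469·752·730 ≡ 743 (mod 769)
574·743 = 426482 ≡ 456 (mod 769)
313 ≠ 456; the check fails.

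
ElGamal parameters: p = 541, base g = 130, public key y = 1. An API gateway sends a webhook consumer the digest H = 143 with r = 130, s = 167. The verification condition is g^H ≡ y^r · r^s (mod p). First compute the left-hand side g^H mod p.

412

130^2 = 16900 ≡ 129
130^4 ≡ 129^2 = 16641 ≡ 411
130^8 ≡ 411^2 = 168921 ≡ 129
130^16 ≡ 129^2 = 16641 ≡ 411
130^32 ≡ 411^2 = 168921 ≡ 129
130^64 ≡ 129^2 = 16641 ≡ 411
130^128 ≡ 411^2 = 168921 ≡ 129
143 = 128 + 8 + 4 + 2 + 1, so 130^143 ≡ 129·129·411·129·130 ≡ 412 (mod 541)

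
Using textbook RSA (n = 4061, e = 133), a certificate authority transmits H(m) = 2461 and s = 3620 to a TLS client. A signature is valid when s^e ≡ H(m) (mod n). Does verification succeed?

passes

s^2 ≡ 3620^2 = 13104400 ≡ 3614
s^4 ≡ 3614^2 = 13060996 ≡ 820
s^8 ≡ 820^2 = 672400 ≡ 2335
s^16 ≡ 2335^2 = 5452225 ≡ 2363
s^32 ≡ 2363^2 = 5583769 ≡ 3955
s^64 ≡ 3955^2 = 15642025 ≡ 3114
s^128 ≡ 3114^2 = 9696996 ≡ 3389
133 = 128 + 4 + 1, so s^133 ≡ 3389·820·3620 ≡ 2461 (mod 4061)
2461 = H(m), so the signature checks out.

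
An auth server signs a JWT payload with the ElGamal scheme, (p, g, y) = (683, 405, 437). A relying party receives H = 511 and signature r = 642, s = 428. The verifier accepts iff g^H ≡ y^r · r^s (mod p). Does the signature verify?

Left side g^H mod p:
405^2 = 164025 ≡ 105
405^4 ≡ 105^2 = 11025 ≡ 97
405^8 ≡ 97^2 = 9409 ≡ 530
405^16 ≡ 530^2 = 280900 ≡ 187
405^32 ≡ 187^2 = 34969 ≡ 136
405^64 ≡ 136^2 = 18496 ≡ 55
405^128 ≡ 55^2 = 3025 ≡ 293
405^256 ≡ 293^2 = 85849 ≡ 474
511 = 256 + 128 + 64 + 32 + 16 + 8 + 4 + 2 + 1, so 405^511 ≡ 474·293·55·136·187·530·97·105·405 ≡ 661 (mod 683)
Right side y^r · r^s mod p:
437^2 = 190969 ≡ 412
437^4 ≡ 412^2 = 169744 ≡ 360
437^8 ≡ 360^2 = 129600 ≡ 513
437^16 ≡ 513^2 = 263169 ≡ 214
437^32 ≡ 214^2 = 45796 ≡ 35
437^64 ≡ 35^2 = 1225 ≡ 542
437^128 ≡ 542^2 = 293764 ≡ 74
437^256 ≡ 74^2 = 5476 ≡ 12
437^512 ≡ 12^2 = 144
642 = 512 + 128 + 2, so 437^642 ≡ 144·74·412 ≡ 631 (mod 683)
642^2 = 412164 ≡ 315
642^4 ≡ 315^2 = 99225 ≡ 190
642^8 ≡ 190^2 = 36100 ≡ 584
642^16 ≡ 584^2 = 341056 ≡ 239
642^32 ≡ 239^2 = 57121 ≡ 432
642^64 ≡ 432^2 = 186624 ≡ 165
642^128 ≡ 165^2 = 27225 ≡ 588
642^256 ≡ 588^2 = 345744 ≡ 146
428 = 256 + 128 + 32 + 8 + 4, so 642^428 ≡ 146·588·432·584·190 ≡ 484 (mod 683)
631·484 = 305404 ≡ 103 (mod 683)
661 ≠ 103, so verification fails.

does not verify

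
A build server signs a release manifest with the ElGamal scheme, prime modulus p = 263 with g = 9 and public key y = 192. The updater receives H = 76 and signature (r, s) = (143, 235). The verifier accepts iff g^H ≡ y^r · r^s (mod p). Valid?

Left side g^H mod p:
9^2 = 81
9^4 ≡ 81^2 = 6561 ≡ 249
9^8 ≡ 249^2 = 62001 ≡ 196
9^16 ≡ 196^2 = 38416 ≡ 18
9^32 ≡ 18^2 = 324 ≡ 61
9^64 ≡ 61^2 = 3721 ≡ 39
76 = 64 + 8 + 4, so 9^76 ≡ 39·196·249 ≡ 25 (mod 263)
Right side y^r · r^s mod p:
192^2 = 36864 ≡ 44
192^4 ≡ 44^2 = 1936 ≡ 95
192^8 ≡ 95^2 = 9025 ≡ 83
192^16 ≡ 83^2 = 6889 ≡ 51
192^32 ≡ 51^2 = 2601 ≡ 234
192^64 ≡ 234^2 = 54756 ≡ 52
192^128 ≡ 52^2 = 2704 ≡ 74
143 = 128 + 8 + 4 + 2 + 1, so 192^143 ≡ 74·83·95·44·192 ≡ 258 (mod 263)
143^2 = 20449 ≡ 198
143^4 ≡ 198^2 = 39204 ≡ 17
143^8 ≡ 17^2 = 289 ≡ 26
143^16 ≡ 26^2 = 676 ≡ 150
143^32 ≡ 150^2 = 22500 ≡ 145
143^64 ≡ 145^2 = 21025 ≡ 248
143^128 ≡ 248^2 = 61504 ≡ 225
235 = 128 + 64 + 32 + 8 + 2 + 1, so 143^235 ≡ 225·248·145·26·198·143 ≡ 258 (mod 263)
258·258 = 66564 ≡ 25 (mod 263)
25 ≡ 25 (mod 263), so the signature is genuine.

yes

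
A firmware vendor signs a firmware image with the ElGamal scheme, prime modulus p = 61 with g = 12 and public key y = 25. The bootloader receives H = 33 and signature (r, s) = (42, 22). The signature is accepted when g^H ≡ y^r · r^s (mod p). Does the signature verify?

does not verify

Left side g^H mod p:
12^2 = 144 ≡ 22
12^4 ≡ 22^2 = 484 ≡ 57
12^8 ≡ 57^2 = 3249 ≡ 16
12^16 ≡ 16^2 = 256 ≡ 12
12^32 ≡ 12^2 = 144 ≡ 22
33 = 32 + 1, so 12^33 ≡ 22·12 ≡ 20 (mod 61)
Right side y^r · r^s mod p:
25^2 = 625 ≡ 15
25^4 ≡ 15^2 = 225 ≡ 42
25^8 ≡ 42^2 = 1764 ≡ 56
25^16 ≡ 56^2 = 3136 ≡ 25
25^32 ≡ 25^2 = 625 ≡ 15
42 = 32 + 8 + 2, so 25^42 ≡ 15·56·15 ≡ 34 (mod 61)
42^2 = 1764 ≡ 56
42^4 ≡ 56^2 = 3136 ≡ 25
42^8 ≡ 25^2 = 625 ≡ 15
42^16 ≡ 15^2 = 225 ≡ 42
22 = 16 + 4 + 2, so 42^22 ≡ 42·25·56 ≡ 57 (mod 61)
34·57 = 1938 ≡ 47 (mod 61)
20 ≠ 47, so verification fails.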